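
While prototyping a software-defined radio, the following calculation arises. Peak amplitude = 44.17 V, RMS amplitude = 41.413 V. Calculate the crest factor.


Crest factor is the ratio of peak to RMS:
CF = V_peak / V_rms
   = 44.17 / 41.413
   = 1.0666

1.0666


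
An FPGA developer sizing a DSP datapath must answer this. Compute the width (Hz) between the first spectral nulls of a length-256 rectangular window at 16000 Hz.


Main lobe width for a rectangular window:
Width = 2 * fs / N
      = 2 * 16000 / 256
      = 32000 / 256
      = 125.0 Hz

125.0 Hz


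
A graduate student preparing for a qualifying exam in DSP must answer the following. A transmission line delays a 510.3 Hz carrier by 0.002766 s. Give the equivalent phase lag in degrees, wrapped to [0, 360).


Phase shift from frequency and time delay:
phi = 360 * f * t_delay
    = 360 * 510.3 * 0.002766
    = 508.14 degrees
    mod 360 = 148.14 degrees

148.14 degrees


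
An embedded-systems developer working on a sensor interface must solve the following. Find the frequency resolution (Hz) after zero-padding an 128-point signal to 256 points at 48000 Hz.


Frequency resolution after zero-padding:
N_padded = 128 * 2 = 256
df = fs / N_padded
   = 48000 / 256
   = 187.5 Hz

187.5 Hz


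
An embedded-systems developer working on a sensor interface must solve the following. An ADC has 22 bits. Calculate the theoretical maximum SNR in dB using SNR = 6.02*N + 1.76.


Theoretical SNR for a full-scale sinusoid:
SNR = 6.02 * N + 1.76
    = 6.02 * 22 + 1.76
    = 132.44 + 1.76
    = 134.2 dB

134.2 dB


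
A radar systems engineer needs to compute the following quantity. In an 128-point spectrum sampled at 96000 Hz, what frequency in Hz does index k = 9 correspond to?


Frequency of DFT bin k:
f_k = k * fs / N
    = 9 * 96000 / 128
    = 864000 / 128
    = 6750.0 Hz

6750.0 Hz


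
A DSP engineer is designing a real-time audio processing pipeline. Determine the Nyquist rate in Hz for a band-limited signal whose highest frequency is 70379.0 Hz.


The Nyquist rate is twice the maximum frequency component.
fs_min = 2 * fmax
      = 2 * 70379.0
      = 140758.0 Hz

140758.0


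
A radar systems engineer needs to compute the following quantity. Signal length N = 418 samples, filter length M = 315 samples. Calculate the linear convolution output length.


Linear convolution output length:
L = N + M - 1
  = 418 + 315 - 1
  = 732 samples

732


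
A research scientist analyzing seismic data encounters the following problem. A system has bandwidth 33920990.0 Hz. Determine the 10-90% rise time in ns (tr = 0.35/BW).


Rise time from bandwidth relationship:
tr = 0.35 / BW
   = 0.35 / 33920990.0
   = 1.031809508e-08 s
   = 10.3181 ns

10.3181 ns


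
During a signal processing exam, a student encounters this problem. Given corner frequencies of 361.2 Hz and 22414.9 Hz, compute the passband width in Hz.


Bandwidth is the difference of -3dB frequencies:
BW = f_high - f_low
   = 22414.9 - 361.2
   = 22053.7 Hz

22053.7 Hz


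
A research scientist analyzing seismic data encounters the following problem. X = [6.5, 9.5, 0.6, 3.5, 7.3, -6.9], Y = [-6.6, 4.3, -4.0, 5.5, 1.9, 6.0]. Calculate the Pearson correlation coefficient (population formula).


Pearson correlation coefficient (population):
r = cov(X,Y) / (std(X) * std(Y))
Mean X = 3.4167, Mean Y = 1.1833
Cov(X,Y) = -6.164722
Std(X) = 5.415538, Std(Y) = 4.821969
r = -0.2361

-0.2361


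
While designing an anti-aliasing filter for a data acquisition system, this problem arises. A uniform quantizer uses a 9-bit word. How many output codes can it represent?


Number of quantization levels = 2^N
= 2^9
= 512

512


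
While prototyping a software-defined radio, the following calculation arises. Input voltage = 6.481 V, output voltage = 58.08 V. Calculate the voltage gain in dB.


Voltage gain in dB:
G = 20 * log10(Vout / Vin)
  = 20 * log10(58.08 / 6.481)
  = 20 * log10(8.96158)
  = 20 * 0.952385
  = 19.05 dB

19.05 dB


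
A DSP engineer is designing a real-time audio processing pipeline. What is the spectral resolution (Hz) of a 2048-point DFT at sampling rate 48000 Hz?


DFT frequency resolution:
df = fs / N
   = 48000 / 2048
   = 23.4375 Hz

23.4375 Hz


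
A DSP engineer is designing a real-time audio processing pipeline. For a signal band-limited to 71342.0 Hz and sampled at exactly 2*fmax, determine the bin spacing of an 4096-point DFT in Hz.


Step 1 — Nyquist sampling rate:
fs = 2 * fmax = 2 * 71342.0 = 142684.0 Hz

Step 2 — DFT bin spacing:
df = fs / N = 142684.0 / 4096 = 34.835 Hz

34.835 Hz


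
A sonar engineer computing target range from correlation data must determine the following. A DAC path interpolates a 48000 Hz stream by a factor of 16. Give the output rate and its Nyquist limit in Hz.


Step 1 — output sample rate after interpolation by L:
fs_out = L * fs_in = 16 * 48000 = 768000 Hz

Step 2 — Nyquist frequency of the output stream:
f_Nyq = fs_out / 2 = 768000 / 2 = 384000.0 Hz

fs_out = 768000 Hz; f_Nyquist = 384000.0 Hz


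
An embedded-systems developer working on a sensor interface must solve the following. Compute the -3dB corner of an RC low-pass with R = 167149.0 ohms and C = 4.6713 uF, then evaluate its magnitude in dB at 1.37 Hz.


Step 1 — cutoff frequency:
fc = 1 / (2*pi*R*C)
C = 4.6713 uF = 4.6713e-06 F
fc = 1 / (2*pi*167149.0*4.6713e-06)
   = 0.203835 Hz

Step 2 — magnitude at f = 1.37 Hz:
|H(f)| = 1 / sqrt(1 + (f/fc)^2)
f/fc = 1.37 / 0.203835 = 6.721122
|H| = 1 / sqrt(1 + 45.173481) = 0.1471647
|H|_dB = 20*log10(0.1471647) = -16.64 dB

fc = 0.203835 Hz; |H(1.37 Hz)| = -16.64 dB


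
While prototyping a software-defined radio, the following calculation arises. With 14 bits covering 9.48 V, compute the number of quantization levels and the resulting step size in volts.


Step 1 — number of quantization levels:
L = 2^N = 2^14 = 16384

Step 2 — LSB step size:
delta = Vfs / L
      = 9.48 / 16384
      = 0.00057861 V

Levels = 16384; step size = 0.00057861 V


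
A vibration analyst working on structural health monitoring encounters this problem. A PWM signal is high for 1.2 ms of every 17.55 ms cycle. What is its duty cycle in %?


Duty cycle as a percentage:
DC = (t_on / T) * 100
   = (1.2 / 17.55) * 100
   = 0.068376 * 100
   = 6.84 %

6.84 %


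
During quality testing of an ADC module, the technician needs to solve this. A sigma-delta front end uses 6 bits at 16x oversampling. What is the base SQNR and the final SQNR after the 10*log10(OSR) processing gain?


Step 1 — baseline SQNR at Nyquist:
SQNR_base = 6.02*N + 1.76
          = 6.02*6 + 1.76
          = 37.88 dB

Step 2 — oversampling processing gain:
G = 10*log10(OSR) = 10*log10(16) = 12.04 dB

Step 3 — total:
SQNR_total = 37.88 + 12.04 = 49.92 dB

Base SQNR = 37.88 dB; oversampled SQNR = 49.92 dB


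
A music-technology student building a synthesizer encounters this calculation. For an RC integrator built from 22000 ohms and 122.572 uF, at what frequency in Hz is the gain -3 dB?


Cutoff frequency of a first-order RC filter:
fc = 1 / (2 * pi * R * C)
C = 122.572 uF = 0.000122572 F
fc = 1 / (2 * pi * 22000 * 0.000122572)
   = 1 / 16.943136968376
   = 0.059021 Hz

0.059021 Hz


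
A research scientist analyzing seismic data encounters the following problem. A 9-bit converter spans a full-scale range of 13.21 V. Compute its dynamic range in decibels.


Dynamic range from full-scale to LSB:
V_min = V_max / 2^bits = 13.21 / 2^9
DR = 20 * log10(V_max / V_min)
   = 20 * log10(2^9)
   = 20 * 9 * log10(2)
   = 54.19 dB

54.19 dB


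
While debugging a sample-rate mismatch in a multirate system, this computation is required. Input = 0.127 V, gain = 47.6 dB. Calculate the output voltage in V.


Output voltage from dB gain:
V_out = V_in * 10^(gain_dB / 20)
      = 0.127 * 10^(47.6 / 20)
      = 0.127 * 239.883292
      = 30.4652 V

30.4652 V


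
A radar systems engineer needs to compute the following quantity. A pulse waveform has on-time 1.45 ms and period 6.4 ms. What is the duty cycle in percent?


Duty cycle as a percentage:
DC = (t_on / T) * 100
   = (1.45 / 6.4) * 100
   = 0.226562 * 100
   = 22.66 %

22.66 %


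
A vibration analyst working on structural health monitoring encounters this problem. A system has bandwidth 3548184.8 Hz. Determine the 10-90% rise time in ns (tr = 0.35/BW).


Rise time from bandwidth relationship:
tr = 0.35 / BW
   = 0.35 / 3548184.8
   = 9.864198731e-08 s
   = 98.642 ns

98.642 ns


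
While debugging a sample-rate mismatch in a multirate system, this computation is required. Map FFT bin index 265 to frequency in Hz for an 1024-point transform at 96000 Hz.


Frequency of DFT bin k:
f_k = k * fs / N
    = 265 * 96000 / 1024
    = 25440000 / 1024
    = 24843.75 Hz

24843.75 Hz


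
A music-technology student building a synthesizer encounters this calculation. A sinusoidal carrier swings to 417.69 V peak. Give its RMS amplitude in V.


RMS voltage for a sinusoidal waveform:
V_rms = V_peak / sqrt(2)
      = 417.69 / 1.414214
      = 295.351 V

295.351 V


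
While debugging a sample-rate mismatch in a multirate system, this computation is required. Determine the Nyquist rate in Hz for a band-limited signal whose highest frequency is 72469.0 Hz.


The Nyquist rate is twice the maximum frequency component.
fs_min = 2 * fmax
      = 2 * 72469.0
      = 144938.0 Hz

144938.0


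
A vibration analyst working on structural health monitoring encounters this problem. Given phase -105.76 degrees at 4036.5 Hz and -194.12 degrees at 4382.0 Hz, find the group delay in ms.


Group delay from phase difference:
tau = -d(phi)/d(omega)
d(phi) = -88.36 deg = -1.542173 rad
d(omega) = 2*pi*(4382.0 - 4036.5) = 2170.8405 rad/s
tau = -(-1.542173) / 2170.8405
    = 0.7104 ms

0.7104 ms


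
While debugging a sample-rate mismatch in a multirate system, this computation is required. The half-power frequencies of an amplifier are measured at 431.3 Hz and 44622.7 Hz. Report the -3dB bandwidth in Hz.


Bandwidth is the difference of -3dB frequencies:
BW = f_high - f_low
   = 44622.7 - 431.3
   = 44191.4 Hz

44191.4 Hz


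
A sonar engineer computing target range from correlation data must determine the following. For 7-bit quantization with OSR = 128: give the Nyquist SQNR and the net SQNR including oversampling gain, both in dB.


Step 1 — baseline SQNR at Nyquist:
SQNR_base = 6.02*N + 1.76
          = 6.02*7 + 1.76
          = 43.9 dB

Step 2 — oversampling processing gain:
G = 10*log10(OSR) = 10*log10(128) = 21.07 dB

Step 3 — total:
SQNR_total = 43.9 + 21.07 = 64.97 dB

Base SQNR = 43.9 dB; oversampled SQNR = 64.97 dB


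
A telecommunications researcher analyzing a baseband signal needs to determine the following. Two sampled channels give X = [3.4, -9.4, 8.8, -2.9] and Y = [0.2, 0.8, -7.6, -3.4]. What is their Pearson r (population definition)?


Pearson correlation coefficient (population):
r = cov(X,Y) / (std(X) * std(Y))
Mean X = -0.025, Mean Y = -2.5
Cov(X,Y) = -16.0275
Std(X) = 6.814828, Std(Y) = 3.354102
r = -0.7012

-0.7012


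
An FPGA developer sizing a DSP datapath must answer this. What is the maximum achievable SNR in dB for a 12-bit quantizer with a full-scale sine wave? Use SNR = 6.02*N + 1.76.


Theoretical SNR for a full-scale sinusoid:
SNR = 6.02 * N + 1.76
    = 6.02 * 12 + 1.76
    = 72.24 + 1.76
    = 74.0 dB

74.0 dB


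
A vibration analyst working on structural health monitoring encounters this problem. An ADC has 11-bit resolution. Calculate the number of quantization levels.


Number of quantization levels = 2^N
= 2^11
= 2048

2048


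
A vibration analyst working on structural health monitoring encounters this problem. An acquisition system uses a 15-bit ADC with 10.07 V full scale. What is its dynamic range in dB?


Dynamic range from full-scale to LSB:
V_min = V_max / 2^bits = 10.07 / 2^15
DR = 20 * log10(V_max / V_min)
   = 20 * log10(2^15)
   = 20 * 15 * log10(2)
   = 90.31 dB

90.31 dB


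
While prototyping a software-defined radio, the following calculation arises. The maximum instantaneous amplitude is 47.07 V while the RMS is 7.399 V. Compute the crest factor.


Crest factor is the ratio of peak to RMS:
CF = V_peak / V_rms
   = 47.07 / 7.399
   = 6.3617

6.3617


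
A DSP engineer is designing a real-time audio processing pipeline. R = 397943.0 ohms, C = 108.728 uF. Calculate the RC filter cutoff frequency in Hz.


Cutoff frequency of a first-order RC filter:
fc = 1 / (2 * pi * R * C)
C = 108.728 uF = 0.000108728 F
fc = 1 / (2 * pi * 397943.0 * 0.000108728)
   = 1 / 271.85801247164
   = 0.003678 Hz

0.003678 Hz


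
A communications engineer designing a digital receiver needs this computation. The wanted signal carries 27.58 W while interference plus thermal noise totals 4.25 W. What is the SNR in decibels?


SNR in decibels:
SNR = 10 * log10(Ps / Pn)
    = 10 * log10(27.58 / 4.25)
    = 10 * log10(6.4894)
    = 10 * 0.8122
    = 8.12 dB

8.12 dB


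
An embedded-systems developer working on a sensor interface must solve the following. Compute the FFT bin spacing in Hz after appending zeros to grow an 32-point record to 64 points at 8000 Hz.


Frequency resolution after zero-padding:
N_padded = 32 * 2 = 64
df = fs / N_padded
   = 8000 / 64
   = 125.0 Hz

125.0 Hz


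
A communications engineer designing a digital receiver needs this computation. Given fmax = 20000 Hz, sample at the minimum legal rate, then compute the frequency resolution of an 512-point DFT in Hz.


Step 1 — Nyquist sampling rate:
fs = 2 * fmax = 2 * 20000 = 40000 Hz

Step 2 — DFT bin spacing:
df = fs / N = 40000 / 512 = 78.125 Hz

78.125 Hz


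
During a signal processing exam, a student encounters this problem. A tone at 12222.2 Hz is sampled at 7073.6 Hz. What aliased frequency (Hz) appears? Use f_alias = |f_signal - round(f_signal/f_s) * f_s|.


Compute the nearest integer multiple of fs to the signal:
n = round(12222.2 / 7073.6) = 2
f_alias = |12222.2 - 2 * 7073.6|
        = |12222.2 - 14147.2|
        = 1925.0 Hz

1925.0


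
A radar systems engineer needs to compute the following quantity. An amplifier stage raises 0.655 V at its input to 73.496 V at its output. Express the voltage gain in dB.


Voltage gain in dB:
G = 20 * log10(Vout / Vin)
  = 20 * log10(73.496 / 0.655)
  = 20 * log10(112.207634)
  = 20 * 2.050022
  = 41.0 dB

41.0 dB


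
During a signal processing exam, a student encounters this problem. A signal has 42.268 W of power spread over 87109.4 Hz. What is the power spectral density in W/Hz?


Power spectral density:
PSD = P / BW
    = 42.268 / 87109.4
    = 0.00048523 W/Hz

0.00048523 W/Hz


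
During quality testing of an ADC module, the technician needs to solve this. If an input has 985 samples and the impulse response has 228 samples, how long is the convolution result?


Linear convolution output length:
L = N + M - 1
  = 985 + 228 - 1
  = 1212 samples

1212


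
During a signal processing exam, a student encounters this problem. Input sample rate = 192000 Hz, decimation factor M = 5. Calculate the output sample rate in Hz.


Decimation reduces the sample rate:
fs_out = fs_in / M
       = 192000 / 5
       = 38400.0 Hz

38400.0 Hz


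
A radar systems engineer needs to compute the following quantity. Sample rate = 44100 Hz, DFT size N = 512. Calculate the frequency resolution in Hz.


DFT frequency resolution:
df = fs / N
   = 44100 / 512
   = 86.1328 Hz

86.1328 Hz


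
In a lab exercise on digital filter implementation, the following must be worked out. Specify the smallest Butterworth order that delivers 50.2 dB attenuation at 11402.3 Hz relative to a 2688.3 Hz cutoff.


Butterworth filter order formula:
n = log10(10^(A/10) - 1) / (2 * log10(f_stop/f_pass))
10^(50.2/10) - 1 = 104711.8548
f_stop/f_pass = 11402.3 / 2688.3 = 4.2415
n = 3.9999 -> ceil = 4

4


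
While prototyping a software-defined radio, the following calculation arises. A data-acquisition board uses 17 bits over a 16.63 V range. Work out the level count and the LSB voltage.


Step 1 — number of quantization levels:
L = 2^N = 2^17 = 131072

Step 2 — LSB step size:
delta = Vfs / L
      = 16.63 / 131072
      = 0.00012688 V

Levels = 131072; step size = 0.00012688 V


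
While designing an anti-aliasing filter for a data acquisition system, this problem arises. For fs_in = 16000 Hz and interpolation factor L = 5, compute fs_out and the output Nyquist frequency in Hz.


Step 1 — output sample rate after interpolation by L:
fs_out = L * fs_in = 5 * 16000 = 80000 Hz

Step 2 — Nyquist frequency of the output stream:
f_Nyq = fs_out / 2 = 80000 / 2 = 40000.0 Hz

fs_out = 80000 Hz; f_Nyquist = 40000.0 Hz


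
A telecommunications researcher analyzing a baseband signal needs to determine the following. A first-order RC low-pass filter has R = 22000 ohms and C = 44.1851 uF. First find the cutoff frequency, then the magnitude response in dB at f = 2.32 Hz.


Step 1 — cutoff frequency:
fc = 1 / (2*pi*R*C)
C = 44.1851 uF = 4.41851e-05 F
fc = 1 / (2*pi*22000*4.41851e-05)
   = 0.163727 Hz

Step 2 — magnitude at f = 2.32 Hz:
|H(f)| = 1 / sqrt(1 + (f/fc)^2)
f/fc = 2.32 / 0.163727 = 14.169929
|H| = 1 / sqrt(1 + 200.786888) = 0.0703969
|H|_dB = 20*log10(0.0703969) = -23.05 dB

fc = 0.163727 Hz; |H(2.32 Hz)| = -23.05 dB


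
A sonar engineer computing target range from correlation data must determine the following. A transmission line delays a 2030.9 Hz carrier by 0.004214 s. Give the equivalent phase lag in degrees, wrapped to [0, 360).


Phase shift from frequency and time delay:
phi = 360 * f * t_delay
    = 360 * 2030.9 * 0.004214
    = 3080.96 degrees
    mod 360 = 200.96 degrees

200.96 degrees


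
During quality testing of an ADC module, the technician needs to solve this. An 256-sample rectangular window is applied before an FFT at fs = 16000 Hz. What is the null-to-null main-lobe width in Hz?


Main lobe width for a rectangular window:
Width = 2 * fs / N
      = 2 * 16000 / 256
      = 32000 / 256
      = 125.0 Hz

125.0 Hz


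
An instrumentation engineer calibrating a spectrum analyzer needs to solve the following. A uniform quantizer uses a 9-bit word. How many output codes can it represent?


Number of quantization levels = 2^N
= 2^9
= 512

512


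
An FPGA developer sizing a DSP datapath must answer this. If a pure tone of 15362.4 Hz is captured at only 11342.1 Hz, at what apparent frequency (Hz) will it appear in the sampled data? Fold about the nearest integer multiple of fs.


Compute the nearest integer multiple of fs to the signal:
n = round(15362.4 / 11342.1) = 1
f_alias = |15362.4 - 1 * 11342.1|
        = |15362.4 - 11342.1|
        = 4020.3 Hz

4020.3


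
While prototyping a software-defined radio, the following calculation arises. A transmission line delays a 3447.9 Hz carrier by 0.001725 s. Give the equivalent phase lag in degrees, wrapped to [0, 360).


Phase shift from frequency and time delay:
phi = 360 * f * t_delay
    = 360 * 3447.9 * 0.001725
    = 2141.15 degrees
    mod 360 = 341.15 degrees

341.15 degrees


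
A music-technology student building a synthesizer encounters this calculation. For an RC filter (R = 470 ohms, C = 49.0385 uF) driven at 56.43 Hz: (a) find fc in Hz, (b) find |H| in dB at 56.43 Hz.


Step 1 — cutoff frequency:
fc = 1 / (2*pi*R*C)
C = 49.0385 uF = 4.90385e-05 F
fc = 1 / (2*pi*470*4.90385e-05)
   = 6.90534 Hz

Step 2 — magnitude at f = 56.43 Hz:
|H(f)| = 1 / sqrt(1 + (f/fc)^2)
f/fc = 56.43 / 6.90534 = 8.171937
|H| = 1 / sqrt(1 + 66.780554) = 0.121464
|H|_dB = 20*log10(0.121464) = -18.31 dB

fc = 6.90534 Hz; |H(56.43 Hz)| = -18.31 dB


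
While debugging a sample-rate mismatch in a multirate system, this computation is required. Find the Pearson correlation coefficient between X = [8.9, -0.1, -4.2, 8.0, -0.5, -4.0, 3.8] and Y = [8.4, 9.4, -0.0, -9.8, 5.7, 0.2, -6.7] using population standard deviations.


Pearson correlation coefficient (population):
r = cov(X,Y) / (std(X) * std(Y))
Mean X = 1.7, Mean Y = 1.0286
Cov(X,Y) = -6.561429
Std(X) = 4.947149, Std(Y) = 6.813582
r = -0.1947

-0.1947


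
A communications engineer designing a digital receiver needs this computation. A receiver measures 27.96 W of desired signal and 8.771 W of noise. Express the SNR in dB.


SNR in decibels:
SNR = 10 * log10(Ps / Pn)
    = 10 * log10(27.96 / 8.771)
    = 10 * log10(3.1878)
    = 10 * 0.5035
    = 5.03 dB

5.03 dB


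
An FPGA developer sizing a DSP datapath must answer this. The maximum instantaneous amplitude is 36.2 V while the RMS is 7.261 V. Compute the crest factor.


Crest factor is the ratio of peak to RMS:
CF = V_peak / V_rms
   = 36.2 / 7.261
   = 4.9855

4.9855


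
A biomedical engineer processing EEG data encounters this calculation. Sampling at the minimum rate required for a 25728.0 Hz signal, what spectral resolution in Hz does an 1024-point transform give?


Step 1 — Nyquist sampling rate:
fs = 2 * fmax = 2 * 25728.0 = 51456.0 Hz

Step 2 — DFT bin spacing:
df = fs / N = 51456.0 / 1024 = 50.25 Hz

50.25 Hz


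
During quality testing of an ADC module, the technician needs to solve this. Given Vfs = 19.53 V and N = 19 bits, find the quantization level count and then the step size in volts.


Step 1 — number of quantization levels:
L = 2^N = 2^19 = 524288

Step 2 — LSB step size:
delta = Vfs / L
      = 19.53 / 524288
      = 3.725e-05 V

Levels = 524288; step size = 3.725e-05 V


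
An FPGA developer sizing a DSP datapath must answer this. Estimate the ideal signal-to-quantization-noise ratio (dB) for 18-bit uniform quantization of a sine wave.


Theoretical SNR for a full-scale sinusoid:
SNR = 6.02 * N + 1.76
    = 6.02 * 18 + 1.76
    = 108.36 + 1.76
    = 110.12 dB

110.12 dB


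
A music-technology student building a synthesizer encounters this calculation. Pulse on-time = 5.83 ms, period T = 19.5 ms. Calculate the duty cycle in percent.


Duty cycle as a percentage:
DC = (t_on / T) * 100
   = (5.83 / 19.5) * 100
   = 0.298974 * 100
   = 29.9 %

29.9 %


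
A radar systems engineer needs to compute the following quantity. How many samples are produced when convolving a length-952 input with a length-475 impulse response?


Linear convolution output length:
L = N + M - 1
  = 952 + 475 - 1
  = 1426 samples

1426


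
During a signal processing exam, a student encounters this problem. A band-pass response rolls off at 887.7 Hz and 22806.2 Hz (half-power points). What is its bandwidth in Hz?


Bandwidth is the difference of -3dB frequencies:
BW = f_high - f_low
   = 22806.2 - 887.7
   = 21918.5 Hz

21918.5 Hz


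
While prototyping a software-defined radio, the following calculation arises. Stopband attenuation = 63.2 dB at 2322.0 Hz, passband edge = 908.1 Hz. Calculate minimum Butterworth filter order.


Butterworth filter order formula:
n = log10(10^(A/10) - 1) / (2 * log10(f_stop/f_pass))
10^(63.2/10) - 1 = 2089295.1309
f_stop/f_pass = 2322.0 / 908.1 = 2.557
n = 7.7503 -> ceil = 8

8


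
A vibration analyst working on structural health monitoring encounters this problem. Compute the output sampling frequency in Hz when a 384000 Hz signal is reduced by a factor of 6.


Decimation reduces the sample rate:
fs_out = fs_in / M
       = 384000 / 6
       = 64000.0 Hz

64000.0 Hz


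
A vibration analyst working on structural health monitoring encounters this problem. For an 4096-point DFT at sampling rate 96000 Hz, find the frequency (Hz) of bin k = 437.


Frequency of DFT bin k:
f_k = k * fs / N
    = 437 * 96000 / 4096
    = 41952000 / 4096
    = 10242.188 Hz

10242.188 Hz


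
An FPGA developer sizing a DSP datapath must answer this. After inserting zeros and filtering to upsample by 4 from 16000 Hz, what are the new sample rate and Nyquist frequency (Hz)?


Step 1 — output sample rate after interpolation by L:
fs_out = L * fs_in = 4 * 16000 = 64000 Hz

Step 2 — Nyquist frequency of the output stream:
f_Nyq = fs_out / 2 = 64000 / 2 = 32000.0 Hz

fs_out = 64000 Hz; f_Nyquist = 32000.0 Hz


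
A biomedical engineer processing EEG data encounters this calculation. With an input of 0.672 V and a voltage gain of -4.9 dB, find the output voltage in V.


Output voltage from dB gain:
V_out = V_in * 10^(gain_dB / 20)
      = 0.672 * 10^(-4.9 / 20)
      = 0.672 * 0.568853
      = 0.3823 V

0.3823 V


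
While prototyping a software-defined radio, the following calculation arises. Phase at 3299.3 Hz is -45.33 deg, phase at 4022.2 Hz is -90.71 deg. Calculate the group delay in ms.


Group delay from phase difference:
tau = -d(phi)/d(omega)
d(phi) = -45.38 deg = -0.79203 rad
d(omega) = 2*pi*(4022.2 - 3299.3) = 4542.1147 rad/s
tau = -(-0.79203) / 4542.1147
    = 0.1744 ms

0.1744 ms


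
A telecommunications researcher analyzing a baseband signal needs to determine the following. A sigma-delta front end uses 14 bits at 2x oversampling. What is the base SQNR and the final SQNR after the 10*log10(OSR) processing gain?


Step 1 — baseline SQNR at Nyquist:
SQNR_base = 6.02*N + 1.76
          = 6.02*14 + 1.76
          = 86.04 dB

Step 2 — oversampling processing gain:
G = 10*log10(OSR) = 10*log10(2) = 3.01 dB

Step 3 — total:
SQNR_total = 86.04 + 3.01 = 89.05 dB

Base SQNR = 86.04 dB; oversampled SQNR = 89.05 dB


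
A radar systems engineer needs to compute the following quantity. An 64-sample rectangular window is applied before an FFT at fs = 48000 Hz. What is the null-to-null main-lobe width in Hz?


Main lobe width for a rectangular window:
Width = 2 * fs / N
      = 2 * 48000 / 64
      = 96000 / 64
      = 1500.0 Hz

1500.0 Hz


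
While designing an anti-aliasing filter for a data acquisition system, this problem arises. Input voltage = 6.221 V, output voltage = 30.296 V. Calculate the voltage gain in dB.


Voltage gain in dB:
G = 20 * log10(Vout / Vin)
  = 20 * log10(30.296 / 6.221)
  = 20 * log10(4.869957)
  = 20 * 0.687525
  = 13.75 dB

13.75 dB


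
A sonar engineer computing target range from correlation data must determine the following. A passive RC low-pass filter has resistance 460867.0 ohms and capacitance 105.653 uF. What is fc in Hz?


Cutoff frequency of a first-order RC filter:
fc = 1 / (2 * pi * R * C)
C = 105.653 uF = 0.000105653 F
fc = 1 / (2 * pi * 460867.0 * 0.000105653)
   = 1 / 305.94074054543
   = 0.003269 Hz

0.003269 Hz


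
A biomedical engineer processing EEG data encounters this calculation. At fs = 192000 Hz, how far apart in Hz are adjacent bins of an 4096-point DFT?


DFT frequency resolution:
df = fs / N
   = 192000 / 4096
   = 46.875 Hz

46.875 Hz


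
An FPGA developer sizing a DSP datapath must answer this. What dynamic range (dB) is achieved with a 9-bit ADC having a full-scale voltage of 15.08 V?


Dynamic range from full-scale to LSB:
V_min = V_max / 2^bits = 15.08 / 2^9
DR = 20 * log10(V_max / V_min)
   = 20 * log10(2^9)
   = 20 * 9 * log10(2)
   = 54.19 dB

54.19 dB


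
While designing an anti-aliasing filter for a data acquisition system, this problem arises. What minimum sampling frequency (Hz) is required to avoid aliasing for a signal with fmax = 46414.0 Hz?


The Nyquist rate is twice the maximum frequency component.
fs_min = 2 * fmax
      = 2 * 46414.0
      = 92828.0 Hz

92828.0


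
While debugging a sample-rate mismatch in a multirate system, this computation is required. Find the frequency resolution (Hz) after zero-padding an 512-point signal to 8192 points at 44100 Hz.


Frequency resolution after zero-padding:
N_padded = 512 * 16 = 8192
df = fs / N_padded
   = 44100 / 8192
   = 5.3833 Hz

5.3833 Hz


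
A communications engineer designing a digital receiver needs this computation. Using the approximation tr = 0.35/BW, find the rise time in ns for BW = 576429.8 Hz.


Rise time from bandwidth relationship:
tr = 0.35 / BW
   = 0.35 / 576429.8
   = 6.071858186e-07 s
   = 607.1858 ns

607.1858 ns


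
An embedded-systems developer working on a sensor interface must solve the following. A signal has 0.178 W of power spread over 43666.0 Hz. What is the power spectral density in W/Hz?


Power spectral density:
PSD = P / BW
    = 0.178 / 43666.0
    = 4.08e-06 W/Hz

4.08e-06 W/Hz


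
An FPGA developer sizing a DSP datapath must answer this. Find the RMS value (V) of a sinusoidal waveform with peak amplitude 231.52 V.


RMS voltage for a sinusoidal waveform:
V_rms = V_peak / sqrt(2)
      = 231.52 / 1.414214
      = 163.709 V

163.709 V


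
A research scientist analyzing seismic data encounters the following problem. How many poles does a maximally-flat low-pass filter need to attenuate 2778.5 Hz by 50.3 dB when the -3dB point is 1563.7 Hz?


Butterworth filter order formula:
n = log10(10^(A/10) - 1) / (2 * log10(f_stop/f_pass))
10^(50.3/10) - 1 = 107150.9305
f_stop/f_pass = 2778.5 / 1563.7 = 1.7769
n = 10.0738 -> ceil = 11

11


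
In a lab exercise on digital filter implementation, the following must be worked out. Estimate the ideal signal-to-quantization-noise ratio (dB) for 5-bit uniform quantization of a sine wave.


Theoretical SNR for a full-scale sinusoid:
SNR = 6.02 * N + 1.76
    = 6.02 * 5 + 1.76
    = 30.1 + 1.76
    = 31.86 dB

31.86 dB


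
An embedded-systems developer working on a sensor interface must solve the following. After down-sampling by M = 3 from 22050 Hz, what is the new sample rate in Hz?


Decimation reduces the sample rate:
fs_out = fs_in / M
       = 22050 / 3
       = 7350.0 Hz

7350.0 Hz


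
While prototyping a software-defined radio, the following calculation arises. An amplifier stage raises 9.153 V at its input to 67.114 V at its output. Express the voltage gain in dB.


Voltage gain in dB:
G = 20 * log10(Vout / Vin)
  = 20 * log10(67.114 / 9.153)
  = 20 * log10(7.332459)
  = 20 * 0.86525
  = 17.3 dB

17.3 dB


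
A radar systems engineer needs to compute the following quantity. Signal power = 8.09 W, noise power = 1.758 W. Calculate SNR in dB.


SNR in decibels:
SNR = 10 * log10(Ps / Pn)
    = 10 * log10(8.09 / 1.758)
    = 10 * log10(4.6018)
    = 10 * 0.6629
    = 6.63 dB

6.63 dB


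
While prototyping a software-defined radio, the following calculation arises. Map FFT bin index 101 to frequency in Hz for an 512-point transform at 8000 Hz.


Frequency of DFT bin k:
f_k = k * fs / N
    = 101 * 8000 / 512
    = 808000 / 512
    = 1578.125 Hz

1578.125 Hz


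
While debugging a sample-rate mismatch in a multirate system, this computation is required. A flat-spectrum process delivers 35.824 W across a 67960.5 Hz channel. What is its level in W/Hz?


Power spectral density:
PSD = P / BW
    = 35.824 / 67960.5
    = 0.00052713 W/Hz

0.00052713 W/Hz


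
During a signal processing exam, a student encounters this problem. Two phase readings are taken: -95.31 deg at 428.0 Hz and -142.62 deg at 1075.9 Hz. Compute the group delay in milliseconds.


Group delay from phase difference:
tau = -d(phi)/d(omega)
d(phi) = -47.31 deg = -0.825715 rad
d(omega) = 2*pi*(1075.9 - 428.0) = 4070.8758 rad/s
tau = -(-0.825715) / 4070.8758
    = 0.2028 ms

0.2028 ms


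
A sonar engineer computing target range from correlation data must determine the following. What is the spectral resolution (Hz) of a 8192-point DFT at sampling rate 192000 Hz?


DFT frequency resolution:
df = fs / N
   = 192000 / 8192
   = 23.4375 Hz

23.4375 Hz


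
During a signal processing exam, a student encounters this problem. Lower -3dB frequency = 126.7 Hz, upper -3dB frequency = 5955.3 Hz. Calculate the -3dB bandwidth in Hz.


Bandwidth is the difference of -3dB frequencies:
BW = f_high - f_low
   = 5955.3 - 126.7
   = 5828.6 Hz

5828.6 Hz


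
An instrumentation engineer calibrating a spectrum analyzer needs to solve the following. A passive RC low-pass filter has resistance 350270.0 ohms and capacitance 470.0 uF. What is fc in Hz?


Cutoff frequency of a first-order RC filter:
fc = 1 / (2 * pi * R * C)
C = 470.0 uF = 0.00047 F
fc = 1 / (2 * pi * 350270.0 * 0.00047)
   = 1 / 1034.3813192465
   = 0.000967 Hz

0.000967 Hz


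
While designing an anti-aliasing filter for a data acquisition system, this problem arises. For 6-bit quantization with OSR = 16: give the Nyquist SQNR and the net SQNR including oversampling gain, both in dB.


Step 1 — baseline SQNR at Nyquist:
SQNR_base = 6.02*N + 1.76
          = 6.02*6 + 1.76
          = 37.88 dB

Step 2 — oversampling processing gain:
G = 10*log10(OSR) = 10*log10(16) = 12.04 dB

Step 3 — total:
SQNR_total = 37.88 + 12.04 = 49.92 dB

Base SQNR = 37.88 dB; oversampled SQNR = 49.92 dB


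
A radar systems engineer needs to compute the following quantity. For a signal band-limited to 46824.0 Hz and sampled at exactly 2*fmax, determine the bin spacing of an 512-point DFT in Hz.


Step 1 — Nyquist sampling rate:
fs = 2 * fmax = 2 * 46824.0 = 93648.0 Hz

Step 2 — DFT bin spacing:
df = fs / N = 93648.0 / 512 = 182.9062 Hz

182.9062 Hz


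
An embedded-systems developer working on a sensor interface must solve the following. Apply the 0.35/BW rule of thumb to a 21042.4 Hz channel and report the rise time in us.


Rise time from bandwidth relationship:
tr = 0.35 / BW
   = 0.35 / 21042.4
   = 1.663308368e-05 s
   = 16.6331 us

16.6331 us


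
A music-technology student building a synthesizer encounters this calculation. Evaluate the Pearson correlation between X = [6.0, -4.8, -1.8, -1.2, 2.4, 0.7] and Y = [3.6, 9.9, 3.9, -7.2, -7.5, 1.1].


Pearson correlation coefficient (population):
r = cov(X,Y) / (std(X) * std(Y))
Mean X = 0.2167, Mean Y = 0.6333
Cov(X,Y) = -7.058889
Std(X) = 3.408038, Std(Y) = 6.23262
r = -0.3323

-0.3323


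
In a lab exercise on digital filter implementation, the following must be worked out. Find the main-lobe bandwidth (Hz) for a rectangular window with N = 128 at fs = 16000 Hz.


Main lobe width for a rectangular window:
Width = 2 * fs / N
      = 2 * 16000 / 128
      = 32000 / 128
      = 250.0 Hz

250.0 Hz


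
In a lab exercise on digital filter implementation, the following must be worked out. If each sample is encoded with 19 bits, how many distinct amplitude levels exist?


Number of quantization levels = 2^N
= 2^19
= 524288

524288


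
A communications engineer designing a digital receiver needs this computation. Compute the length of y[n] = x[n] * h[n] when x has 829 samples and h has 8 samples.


Linear convolution output length:
L = N + M - 1
  = 829 + 8 - 1
  = 836 samples

836


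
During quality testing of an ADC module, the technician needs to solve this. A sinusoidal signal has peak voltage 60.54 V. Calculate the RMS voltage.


RMS voltage for a sinusoidal waveform:
V_rms = V_peak / sqrt(2)
      = 60.54 / 1.414214
      = 42.808 V

42.808 V


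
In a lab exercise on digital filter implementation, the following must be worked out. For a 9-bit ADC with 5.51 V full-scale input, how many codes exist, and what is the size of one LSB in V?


Step 1 — number of quantization levels:
L = 2^N = 2^9 = 512

Step 2 — LSB step size:
delta = Vfs / L
      = 5.51 / 512
      = 0.01076172 V

Levels = 512; step size = 0.01076172 V


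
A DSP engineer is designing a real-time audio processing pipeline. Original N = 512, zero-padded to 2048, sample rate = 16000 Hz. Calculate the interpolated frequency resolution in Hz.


Frequency resolution after zero-padding:
N_padded = 512 * 4 = 2048
df = fs / N_padded
   = 16000 / 2048
   = 7.8125 Hz

7.8125 Hz


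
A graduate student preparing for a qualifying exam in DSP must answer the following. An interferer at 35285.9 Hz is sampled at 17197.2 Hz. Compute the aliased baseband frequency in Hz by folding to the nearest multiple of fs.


Compute the nearest integer multiple of fs to the signal:
n = round(35285.9 / 17197.2) = 2
f_alias = |35285.9 - 2 * 17197.2|
        = |35285.9 - 34394.4|
        = 891.5 Hz

891.5


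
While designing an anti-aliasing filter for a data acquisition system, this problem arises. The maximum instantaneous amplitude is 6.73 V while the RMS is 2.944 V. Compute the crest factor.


Crest factor is the ratio of peak to RMS:
CF = V_peak / V_rms
   = 6.73 / 2.944
   = 2.286

2.286


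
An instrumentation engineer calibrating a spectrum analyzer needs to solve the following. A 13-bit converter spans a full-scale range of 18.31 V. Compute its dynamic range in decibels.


Dynamic range from full-scale to LSB:
V_min = V_max / 2^bits = 18.31 / 2^13
DR = 20 * log10(V_max / V_min)
   = 20 * log10(2^13)
   = 20 * 13 * log10(2)
   = 78.27 dB

78.27 dB


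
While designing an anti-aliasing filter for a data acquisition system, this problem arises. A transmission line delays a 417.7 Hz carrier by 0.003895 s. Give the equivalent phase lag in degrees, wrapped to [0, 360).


Phase shift from frequency and time delay:
phi = 360 * f * t_delay
    = 360 * 417.7 * 0.003895
    = 585.7 degrees
    mod 360 = 225.7 degrees

225.7 degrees


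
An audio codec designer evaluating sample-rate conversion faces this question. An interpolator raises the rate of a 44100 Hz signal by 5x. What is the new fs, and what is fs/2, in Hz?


Step 1 — output sample rate after interpolation by L:
fs_out = L * fs_in = 5 * 44100 = 220500 Hz

Step 2 — Nyquist frequency of the output stream:
f_Nyq = fs_out / 2 = 220500 / 2 = 110250.0 Hz

fs_out = 220500 Hz; f_Nyquist = 110250.0 Hz


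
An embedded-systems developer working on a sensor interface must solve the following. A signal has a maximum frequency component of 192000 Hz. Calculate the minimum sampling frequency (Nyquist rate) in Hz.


The Nyquist rate is twice the maximum frequency component.
fs_min = 2 * fmax
      = 2 * 192000
      = 384000 Hz

384000


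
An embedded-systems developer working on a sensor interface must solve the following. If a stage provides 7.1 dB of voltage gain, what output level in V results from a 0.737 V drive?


Output voltage from dB gain:
V_out = V_in * 10^(gain_dB / 20)
      = 0.737 * 10^(7.1 / 20)
      = 0.737 * 2.264644
      = 1.669 V

1.669 V


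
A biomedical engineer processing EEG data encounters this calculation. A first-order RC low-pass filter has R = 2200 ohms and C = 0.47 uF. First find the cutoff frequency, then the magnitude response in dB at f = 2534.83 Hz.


Step 1 — cutoff frequency:
fc = 1 / (2*pi*R*C)
C = 0.47 uF = 4.7e-07 F
fc = 1 / (2*pi*2200*4.7e-07)
   = 153.922 Hz

Step 2 — magnitude at f = 2534.83 Hz:
|H(f)| = 1 / sqrt(1 + (f/fc)^2)
f/fc = 2534.83 / 153.922 = 16.468276
|H| = 1 / sqrt(1 + 271.204114) = 0.0606112
|H|_dB = 20*log10(0.0606112) = -24.35 dB

fc = 153.922 Hz; |H(2534.83 Hz)| = -24.35 dB


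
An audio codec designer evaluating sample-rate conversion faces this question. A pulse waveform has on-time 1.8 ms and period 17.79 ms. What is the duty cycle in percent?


Duty cycle as a percentage:
DC = (t_on / T) * 100
   = (1.8 / 17.79) * 100
   = 0.10118 * 100
   = 10.12 %

10.12 %


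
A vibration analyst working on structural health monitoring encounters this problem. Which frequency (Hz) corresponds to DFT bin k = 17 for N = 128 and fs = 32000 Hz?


Frequency of DFT bin k:
f_k = k * fs / N
    = 17 * 32000 / 128
    = 544000 / 128
    = 4250.0 Hz

4250.0 Hz


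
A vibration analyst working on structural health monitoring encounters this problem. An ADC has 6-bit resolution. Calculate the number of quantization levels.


Number of quantization levels = 2^N
= 2^6
= 64

64


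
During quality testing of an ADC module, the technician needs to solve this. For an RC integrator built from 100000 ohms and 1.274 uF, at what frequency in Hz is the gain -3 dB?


Cutoff frequency of a first-order RC filter:
fc = 1 / (2 * pi * R * C)
C = 1.274 uF = 1.274e-06 F
fc = 1 / (2 * pi * 100000 * 1.274e-06)
   = 1 / 0.80047780813468
   = 1.249254 Hz

1.249254 Hz
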